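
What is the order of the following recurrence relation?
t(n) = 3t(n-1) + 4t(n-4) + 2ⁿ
The order is the largest lag k for which t(n-k) appears. Here the deepest term is t(n-4) (the 2ⁿ term is non-homogeneous and does not affect the order), so the order is 4.

Order 4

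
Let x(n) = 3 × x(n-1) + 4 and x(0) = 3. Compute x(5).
Computing step by step:
x(0) = 3
x(1) = 3 × 3 + 4 = 13
x(2) = 3 × 13 + 4 = 43
x(3) = 3 × 43 + 4 = 133
x(4) = 3 × 133 + 4 = 403
x(5) = 3 × 403 + 4 = 1213

1213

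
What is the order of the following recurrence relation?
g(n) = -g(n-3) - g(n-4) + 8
The order is the largest lag k for which g(n-k) appears. Here the deepest term is g(n-4) (the 8 term is non-homogeneous and does not affect the order), so the order is 4.

Order 4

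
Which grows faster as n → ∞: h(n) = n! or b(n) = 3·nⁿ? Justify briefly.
Comparing growth rates:
Growth-rate hierarchy: log n ≺ any polynomial ≺ any exponential cⁿ (c>1) ≺ n! ≺ nⁿ.
super-exponential nⁿ dominates factorial asymptotically.

b(n) grows faster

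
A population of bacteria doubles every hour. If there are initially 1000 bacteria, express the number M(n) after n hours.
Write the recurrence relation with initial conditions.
Each hour multiplies the count by 2, so the count after n hours depends only on the count after n-1 hours: M(n) = 2 × M(n-1). The starting count gives M(0) = 1000.
Unrolling n times gives the closed form M(n) = 1000 × 2ⁿ.

M(n) = 2 × M(n-1), M(0) = 1000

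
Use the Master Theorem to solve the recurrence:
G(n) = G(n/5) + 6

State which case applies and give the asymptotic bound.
Master Theorem template: G(n) = a·G(n/b) + f(n).
Here: a=1, b=5, f(n)=6
Compute log_b(a) = log_5(1) = 0.
f(n) = 6 = Θ(1). Case 2: G(n) = Θ(log n).

Case 2: G(n) = Θ(log n)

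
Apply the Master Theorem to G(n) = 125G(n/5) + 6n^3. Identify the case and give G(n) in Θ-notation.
Master Theorem template: G(n) = a·G(n/b) + f(n).
Here: a=125, b=5, f(n)=6n^3
Compute log_b(a) = log_5(125) = 3.
f(n) = 6n^3 = Θ(n^3). Case 2: G(n) = Θ(n^3 log n).

Case 2: G(n) = Θ(n^3 log n)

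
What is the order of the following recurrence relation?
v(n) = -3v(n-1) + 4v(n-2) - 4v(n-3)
The order is the largest lag k for which v(n-k) appears. Here the deepest term is v(n-3), so the order is 3.

Order 3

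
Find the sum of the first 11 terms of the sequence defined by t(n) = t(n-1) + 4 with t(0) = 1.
Computing the sequence terms: 1, 5, 9, 13, 17, 21, 25, 29, 33, 37, 41
Adding these values together:

231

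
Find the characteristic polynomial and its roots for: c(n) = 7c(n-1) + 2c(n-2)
Substitute c(n) = rⁿ and divide through by rⁿ⁻²: r² - 7r - 2 = 0
Discriminant: 7² + 4·2 = 57, not a perfect square, so by the quadratic formula r = (7 ± √57)/2.
General solution: c(n) = A·r₁ⁿ + B·r₂ⁿ where r₁,r₂ = (7 ± √57)/2

Characteristic: r² - 7r - 2 = 0, Roots: r = (7 ± √57)/2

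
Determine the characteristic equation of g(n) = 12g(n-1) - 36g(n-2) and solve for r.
Substitute g(n) = rⁿ and divide through by rⁿ⁻²: r² - 12r + 36 = 0
Factor: (r - 6)² = 0, so r = 6 (double root).
General solution: g(n) = (A + Bn)·6ⁿ

Characteristic: r² - 12r + 36 = 0, Roots: r = 6 (double root)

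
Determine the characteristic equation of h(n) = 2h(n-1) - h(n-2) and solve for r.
Substitute h(n) = rⁿ and divide through by rⁿ⁻²: r² - 2r + 1 = 0
Factor: (r - 1)² = 0, so r = 1 (double root).
General solution: h(n) = (A + Bn)·1ⁿ

Characteristic: r² - 2r + 1 = 0, Roots: r = 1 (double root)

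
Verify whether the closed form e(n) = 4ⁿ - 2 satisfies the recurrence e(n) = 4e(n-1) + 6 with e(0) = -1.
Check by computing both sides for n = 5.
From the recurrence with e(0) = -1:
  e(0) = -1, e(1) = 2, e(2) = 14, e(3) = 62, e(4) = 254, e(5) = 1022
  so the recurrence gives e(5) = 1022.
From the proposed closed form e(n) = 4ⁿ - 2:
  e(5) = 1022.
Both sides give 1022 at n = 5, and the initial condition(s) match, so the closed form is consistent.

Yes, the closed form is correct.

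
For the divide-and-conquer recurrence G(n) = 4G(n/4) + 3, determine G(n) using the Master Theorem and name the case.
Master Theorem template: G(n) = a·G(n/b) + f(n).
Here: a=4, b=4, f(n)=3
Compute log_b(a) = log_4(4) = 1.
f(n) = 3 = O(n^(1-ε)) with ε = 1. Case 1: G(n) = Θ(n^log_b(a)) = Θ(n).

Case 1: G(n) = Θ(n)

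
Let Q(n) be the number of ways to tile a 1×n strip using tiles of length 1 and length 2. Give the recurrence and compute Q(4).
Condition on the last tile: it has length 1 (leaving a 1×(n-1) strip) or length 2 (leaving a 1×(n-2) strip), so Q(n) = Q(n-1) + Q(n-2) (order-2 linear recurrence).
For 0 ≤ i < 2 only unit tiles fit, so Q(i) = 1.
Iterating the recurrence: Q(2) = 2, Q(3) = 3, Q(4) = 5.

Q(n) = Q(n-1) + Q(n-2), with Q(i) = 1 for 0 ≤ i < 2; Q(4) = 5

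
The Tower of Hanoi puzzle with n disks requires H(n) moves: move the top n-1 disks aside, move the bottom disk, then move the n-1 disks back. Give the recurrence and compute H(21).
Moving n disks = move the top n-1 disks aside (H(n-1) moves) + move the largest disk (1 move) + move the n-1 disks back on top (H(n-1) moves), so H(n) = 2H(n-1) + 1, with H(1) = 1 (a single disk takes one move).
First terms: 1, 3, 7, 15, 31, 63, … — each is one less than a power of 2. Indeed H(n) + 1 = 2(H(n-1) + 1) with H(1) + 1 = 2, so H(n) + 1 = 2ⁿ and H(n) = 2ⁿ - 1.
Hence H(21) = 2^21 - 1 = 2097152 - 1 = 2097151.

H(n) = 2H(n-1) + 1, H(1) = 1; H(21) = 2097151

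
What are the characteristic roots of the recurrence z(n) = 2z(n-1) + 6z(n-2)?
Substitute z(n) = rⁿ and divide through by rⁿ⁻²: r² - 2r - 6 = 0
Discriminant: 2² + 4·6 = 28, not a perfect square, so by the quadratic formula r = (2 ± √28)/2.
General solution: z(n) = A·r₁ⁿ + B·r₂ⁿ where r₁,r₂ = (2 ± √28)/2

Characteristic: r² - 2r - 6 = 0, Roots: r = (2 ± √28)/2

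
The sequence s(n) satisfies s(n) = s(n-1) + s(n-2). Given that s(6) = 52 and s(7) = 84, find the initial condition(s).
Work backwards using s(k) = s(k+2) - s(k+1):
s(5) = s(7) - s(6) = 84 - 52 = 32
s(4) = s(6) - s(5) = 52 - 32 = 20
s(3) = s(5) - s(4) = 32 - 20 = 12
s(2) = s(4) - s(3) = 20 - 12 = 8
s(1) = s(3) - s(2) = 12 - 8 = 4
s(0) = s(2) - s(1) = 8 - 4 = 4

s(0) = 4, s(1) = 4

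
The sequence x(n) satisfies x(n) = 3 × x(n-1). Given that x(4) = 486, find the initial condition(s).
In general x(n) = 3ⁿ · x(0). At n = 4: x(0) = x(4) / 3^4 = 486 / 81 = 6.

x(0) = 6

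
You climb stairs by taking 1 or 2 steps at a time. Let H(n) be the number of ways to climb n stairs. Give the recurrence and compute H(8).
Condition on the size of the last step (1 to 2): before it there were n-1, …, n-2 stairs climbed, and these cases are disjoint, so H(n) = H(n-1) + H(n-2) (Fibonacci-type sequence).
Initial conditions by direct count (compositions of i into parts ≤ 2): H(1) = 1; H(2) = 2.
Iterating the recurrence: H(3) = 3, H(4) = 5, H(5) = 8, H(6) = 13, H(7) = 21, H(8) = 34.

H(n) = H(n-1) + H(n-2), H(1) = 1, H(2) = 2; H(8) = 34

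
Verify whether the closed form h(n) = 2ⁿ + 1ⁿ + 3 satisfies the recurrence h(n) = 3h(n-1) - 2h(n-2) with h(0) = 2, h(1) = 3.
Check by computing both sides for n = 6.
From the recurrence with h(0) = 2, h(1) = 3:
  h(0) = 2, h(1) = 3, h(2) = 5, h(3) = 9, h(4) = 17, h(5) = 33, h(6) = 65
  so the recurrence gives h(6) = 65.
From the proposed closed form h(n) = 2ⁿ + 1ⁿ + 3:
  h(6) = 68.
The recurrence gives 65 but the closed form gives 68, so the closed form does not satisfy the recurrence.

No, the closed form is incorrect.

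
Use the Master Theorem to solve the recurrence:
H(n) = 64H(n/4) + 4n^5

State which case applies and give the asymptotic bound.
Master Theorem template: H(n) = a·H(n/b) + f(n).
Here: a=64, b=4, f(n)=4n^5
Compute log_b(a) = log_4(64) = 3.
f(n) = 4n^5 = Ω(n^(3+ε)) with ε = 2, and the regularity condition holds (a·f(n/b) = (a/b^5)·f(n) with a/b^5 = 4^-2 < 1). Case 3: H(n) = Θ(f(n)) = Θ(n^5).

Case 3: H(n) = Θ(n^5)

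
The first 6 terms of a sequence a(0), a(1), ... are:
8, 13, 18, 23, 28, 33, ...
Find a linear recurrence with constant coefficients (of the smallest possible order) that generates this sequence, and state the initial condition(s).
Look for the lowest-order linear relation among consecutive terms.
Observation: consecutive differences are constant (= 5).
Check at n=2: 1·13 + 5 = 18. ✓

a(n) = a(n-1) + 5, a(0) = 8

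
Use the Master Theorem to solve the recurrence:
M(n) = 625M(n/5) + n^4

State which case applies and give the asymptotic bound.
Master Theorem template: M(n) = a·M(n/b) + f(n).
Here: a=625, b=5, f(n)=n^4
Compute log_b(a) = log_5(625) = 4.
f(n) = n^4 = Θ(n^4). Case 2: M(n) = Θ(n^4 log n).

Case 2: M(n) = Θ(n^4 log n)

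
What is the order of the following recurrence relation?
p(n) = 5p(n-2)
The order is the largest lag k for which p(n-k) appears. Here the deepest term is p(n-2), so the order is 2.

Order 2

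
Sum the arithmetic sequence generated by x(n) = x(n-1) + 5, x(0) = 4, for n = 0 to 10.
Computing the sequence terms: 4, 9, 14, 19, 24, 29, 34, 39, 44, 49, 54
Adding these values together:

319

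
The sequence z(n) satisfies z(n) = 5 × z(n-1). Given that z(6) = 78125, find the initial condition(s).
In general z(n) = 5ⁿ · z(0). At n = 6: z(0) = z(6) / 5^6 = 78125 / 15625 = 5.

z(0) = 5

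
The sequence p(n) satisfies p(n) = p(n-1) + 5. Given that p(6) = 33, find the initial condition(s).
p(6) = p(0) + 6·5, so p(0) = 33 - 30 = 3.

p(0) = 3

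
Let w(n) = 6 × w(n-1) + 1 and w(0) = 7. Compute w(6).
Computing step by step:
w(0) = 7
w(1) = 6 × 7 + 1 = 43
w(2) = 6 × 43 + 1 = 259
w(3) = 6 × 259 + 1 = 1555
w(4) = 6 × 1555 + 1 = 9331
w(5) = 6 × 9331 + 1 = 55987
w(6) = 6 × 55987 + 1 = 335923

335923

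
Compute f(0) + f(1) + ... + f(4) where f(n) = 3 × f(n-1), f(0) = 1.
Computing the sequence terms: 1, 3, 9, 27, 81
Adding these values together:

121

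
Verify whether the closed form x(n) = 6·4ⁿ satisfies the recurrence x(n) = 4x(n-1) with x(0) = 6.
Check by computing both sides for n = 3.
From the recurrence with x(0) = 6:
  x(0) = 6, x(1) = 24, x(2) = 96, x(3) = 384
  so the recurrence gives x(3) = 384.
From the proposed closed form x(n) = 6·4ⁿ:
  x(3) = 384.
Both sides give 384 at n = 3, and the initial condition(s) match, so the closed form is consistent.

Yes, the closed form is correct.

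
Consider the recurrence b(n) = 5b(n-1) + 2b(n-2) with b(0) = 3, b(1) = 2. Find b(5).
Computing the sequence terms:
3, 2, 16, 84, 452, 2428

2428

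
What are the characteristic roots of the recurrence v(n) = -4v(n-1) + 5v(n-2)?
Substitute v(n) = rⁿ and divide through by rⁿ⁻²: r² + 4r - 5 = 0
Factor: (r - 1)(r + 5) = 0, so r = 1, -5.
General solution: v(n) = A·1ⁿ + B·(-5)ⁿ

Characteristic: r² + 4r - 5 = 0, Roots: r = 1, -5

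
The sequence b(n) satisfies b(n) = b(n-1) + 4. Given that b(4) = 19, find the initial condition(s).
b(4) = b(0) + 4·4, so b(0) = 19 - 16 = 3.

b(0) = 3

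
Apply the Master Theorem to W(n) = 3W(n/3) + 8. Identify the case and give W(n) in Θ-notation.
Master Theorem template: W(n) = a·W(n/b) + f(n).
Here: a=3, b=3, f(n)=8
Compute log_b(a) = log_3(3) = 1.
f(n) = 8 = O(n^(1-ε)) with ε = 1. Case 1: W(n) = Θ(n^log_b(a)) = Θ(n).

Case 1: W(n) = Θ(n)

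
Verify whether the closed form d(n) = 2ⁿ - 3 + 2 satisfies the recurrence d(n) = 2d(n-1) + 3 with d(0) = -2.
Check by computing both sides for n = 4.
From the recurrence with d(0) = -2:
  d(0) = -2, d(1) = -1, d(2) = 1, d(3) = 5, d(4) = 13
  so the recurrence gives d(4) = 13.
From the proposed closed form d(n) = 2ⁿ - 3 + 2:
  d(4) = 15.
The recurrence gives 13 but the closed form gives 15, so the closed form does not satisfy the recurrence.

No, the closed form is incorrect.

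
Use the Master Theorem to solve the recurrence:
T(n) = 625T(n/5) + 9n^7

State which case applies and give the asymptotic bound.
Master Theorem template: T(n) = a·T(n/b) + f(n).
Here: a=625, b=5, f(n)=9n^7
Compute log_b(a) = log_5(625) = 4.
f(n) = 9n^7 = Ω(n^(4+ε)) with ε = 3, and the regularity condition holds (a·f(n/b) = (a/b^7)·f(n) with a/b^7 = 5^-3 < 1). Case 3: T(n) = Θ(f(n)) = Θ(n^7).

Case 3: T(n) = Θ(n^7)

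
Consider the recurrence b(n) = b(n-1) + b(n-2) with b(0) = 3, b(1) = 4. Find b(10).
Computing the sequence terms:
3, 4, 7, 11, 18, 29, 47, 76, 123, 199, 322

322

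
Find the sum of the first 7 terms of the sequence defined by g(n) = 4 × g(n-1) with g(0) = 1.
Computing the sequence terms: 1, 4, 16, 64, 256, 1024, 4096
Adding these values together:

5461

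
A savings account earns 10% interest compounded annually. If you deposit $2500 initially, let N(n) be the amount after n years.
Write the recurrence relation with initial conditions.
Each year the balance grows by 10%, i.e. is multiplied by 1 + 10/100 = 1.1, so N(n) = 1.1 × N(n-1). The initial deposit gives N(0) = 2500.
Unrolling gives the closed form N(n) = 2500 × (1.1)ⁿ.

N(n) = 1.1 × N(n-1), N(0) = 2500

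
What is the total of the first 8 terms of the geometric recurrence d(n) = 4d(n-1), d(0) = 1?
Computing the sequence terms: 1, 4, 16, 64, 256, 1024, 4096, 16384
Adding these values together:

21845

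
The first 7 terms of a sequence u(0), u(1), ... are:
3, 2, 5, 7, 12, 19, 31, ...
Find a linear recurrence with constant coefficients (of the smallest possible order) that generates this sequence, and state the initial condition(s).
Look for the lowest-order linear relation among consecutive terms.
Observation: u(n) - 1·u(n-1) - (1)·u(n-2) = 0 holds for the shown terms, and no order-1 relation u(n) = α·u(n-1) + β fits.
Check at n=3: 1·5 + (1)·2 = 7. ✓

u(n) = u(n-1) + u(n-2), u(0) = 3, u(1) = 2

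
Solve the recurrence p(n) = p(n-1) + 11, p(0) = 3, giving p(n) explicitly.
Recurrence: p(n) = p(n-1) + 11, initial: p(0) = 3.
Each step adds 11, so p(n) = p(0) + 11n = 11n + 3.

p(n) = 11n + 3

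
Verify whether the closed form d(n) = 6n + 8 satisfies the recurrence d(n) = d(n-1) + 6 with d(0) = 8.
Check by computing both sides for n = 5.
From the recurrence with d(0) = 8:
  d(0) = 8, d(1) = 14, d(2) = 20, d(3) = 26, d(4) = 32, d(5) = 38
  so the recurrence gives d(5) = 38.
From the proposed closed form d(n) = 6n + 8:
  d(5) = 38.
Both sides give 38 at n = 5, and the initial condition(s) match, so the closed form is consistent.

Yes, the closed form is correct.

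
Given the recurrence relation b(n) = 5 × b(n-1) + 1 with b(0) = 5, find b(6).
Computing step by step:
b(0) = 5
b(1) = 5 × 5 + 1 = 26
b(2) = 5 × 26 + 1 = 131
b(3) = 5 × 131 + 1 = 656
b(4) = 5 × 656 + 1 = 3281
b(5) = 5 × 3281 + 1 = 16406
b(6) = 5 × 16406 + 1 = 82031

82031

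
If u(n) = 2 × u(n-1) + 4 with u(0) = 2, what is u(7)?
Computing step by step:
u(0) = 2
u(1) = 2 × 2 + 4 = 8
u(2) = 2 × 8 + 4 = 20
u(3) = 2 × 20 + 4 = 44
u(4) = 2 × 44 + 4 = 92
u(5) = 2 × 92 + 4 = 188
u(6) = 2 × 188 + 4 = 380
u(7) = 2 × 380 + 4 = 764

764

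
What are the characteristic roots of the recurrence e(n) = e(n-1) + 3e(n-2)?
Substitute e(n) = rⁿ and divide through by rⁿ⁻²: r² - r - 3 = 0
Discriminant: 1² + 4·3 = 13, not a perfect square, so by the quadratic formula r = (1 ± √13)/2.
General solution: e(n) = A·r₁ⁿ + B·r₂ⁿ where r₁,r₂ = (1 ± √13)/2

Characteristic: r² - r - 3 = 0, Roots: r = (1 ± √13)/2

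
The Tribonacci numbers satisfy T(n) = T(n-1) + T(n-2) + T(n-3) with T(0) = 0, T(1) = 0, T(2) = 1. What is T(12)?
Computing the sequence terms:
0, 0, 1, 1, 2, 4, 7, 13, 24, 44, 81, 149, 274

274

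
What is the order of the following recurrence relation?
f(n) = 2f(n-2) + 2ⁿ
The order is the largest lag k for which f(n-k) appears. Here the deepest term is f(n-2) (the 2ⁿ term is non-homogeneous and does not affect the order), so the order is 2.

Order 2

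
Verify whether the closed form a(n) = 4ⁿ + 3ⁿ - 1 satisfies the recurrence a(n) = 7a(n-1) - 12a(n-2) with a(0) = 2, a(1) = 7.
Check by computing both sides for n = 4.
From the recurrence with a(0) = 2, a(1) = 7:
  a(0) = 2, a(1) = 7, a(2) = 25, a(3) = 91, a(4) = 337
  so the recurrence gives a(4) = 337.
From the proposed closed form a(n) = 4ⁿ + 3ⁿ - 1:
  a(4) = 336.
The recurrence gives 337 but the closed form gives 336, so the closed form does not satisfy the recurrence.

No, the closed form is incorrect.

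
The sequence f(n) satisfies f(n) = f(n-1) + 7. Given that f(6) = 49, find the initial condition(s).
f(6) = f(0) + 6·7, so f(0) = 49 - 42 = 7.

f(0) = 7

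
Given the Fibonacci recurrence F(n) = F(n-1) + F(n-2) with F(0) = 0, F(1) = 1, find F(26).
Computing the sequence terms:
0, 1, 1, 2, 3, 5, 8, 13, 21, 34, 55, 89, 144, 233, 377, 610, 987, 1597, 2584, 4181, 6765, 10946, 17711, 28657, 46368, 75025, 121393

121393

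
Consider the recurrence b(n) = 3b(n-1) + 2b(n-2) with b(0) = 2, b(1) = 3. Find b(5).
Computing the sequence terms:
2, 3, 13, 45, 161, 573

573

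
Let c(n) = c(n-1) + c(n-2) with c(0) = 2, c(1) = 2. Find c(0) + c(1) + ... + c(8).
Computing the sequence terms: 2, 2, 4, 6, 10, 16, 26, 42, 68
Adding these values together:

176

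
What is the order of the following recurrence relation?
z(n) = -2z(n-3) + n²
The order is the largest lag k for which z(n-k) appears. Here the deepest term is z(n-3) (the n² term is non-homogeneous and does not affect the order), so the order is 3.

Order 3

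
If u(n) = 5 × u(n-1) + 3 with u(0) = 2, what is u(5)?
Computing step by step:
u(0) = 2
u(1) = 5 × 2 + 3 = 13
u(2) = 5 × 13 + 3 = 68
u(3) = 5 × 68 + 3 = 343
u(4) = 5 × 343 + 3 = 1718
u(5) = 5 × 1718 + 3 = 8593

8593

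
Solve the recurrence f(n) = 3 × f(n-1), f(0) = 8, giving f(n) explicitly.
Recurrence: f(n) = 3 × f(n-1), initial: f(0) = 8.
Each term is 3 times the previous, so this is geometric with ratio 3. After n steps: f(n) = f(0)·3ⁿ = 8·3ⁿ.

f(n) = 8·3ⁿ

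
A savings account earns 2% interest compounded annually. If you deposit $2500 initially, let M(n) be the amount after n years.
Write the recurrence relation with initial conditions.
Each year the balance grows by 2%, i.e. is multiplied by 1 + 2/100 = 1.02, so M(n) = 1.02 × M(n-1). The initial deposit gives M(0) = 2500.
Unrolling gives the closed form M(n) = 2500 × (1.02)ⁿ.

M(n) = 1.02 × M(n-1), M(0) = 2500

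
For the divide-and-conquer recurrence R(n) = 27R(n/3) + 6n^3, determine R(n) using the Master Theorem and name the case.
Master Theorem template: R(n) = a·R(n/b) + f(n).
Here: a=27, b=3, f(n)=6n^3
Compute log_b(a) = log_3(27) = 3.
f(n) = 6n^3 = Θ(n^3). Case 2: R(n) = Θ(n^3 log n).

Case 2: R(n) = Θ(n^3 log n)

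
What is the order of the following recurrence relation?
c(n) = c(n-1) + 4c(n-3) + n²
The order is the largest lag k for which c(n-k) appears. Here the deepest term is c(n-3) (the n² term is non-homogeneous and does not affect the order), so the order is 3.

Order 3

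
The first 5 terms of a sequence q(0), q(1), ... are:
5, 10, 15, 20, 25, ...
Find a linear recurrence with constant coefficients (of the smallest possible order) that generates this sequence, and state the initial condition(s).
Look for the lowest-order linear relation among consecutive terms.
Observation: consecutive differences are constant (= 5).
Check at n=2: 1·10 + 5 = 15. ✓

q(n) = q(n-1) + 5, q(0) = 5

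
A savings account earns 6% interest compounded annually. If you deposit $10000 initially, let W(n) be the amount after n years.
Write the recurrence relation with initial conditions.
Each year the balance grows by 6%, i.e. is multiplied by 1 + 6/100 = 1.06, so W(n) = 1.06 × W(n-1). The initial deposit gives W(0) = 10000.
Unrolling gives the closed form W(n) = 10000 × (1.06)ⁿ.

W(n) = 1.06 × W(n-1), W(0) = 10000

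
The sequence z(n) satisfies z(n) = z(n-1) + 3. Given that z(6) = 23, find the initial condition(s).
z(6) = z(0) + 6·3, so z(0) = 23 - 18 = 5.

z(0) = 5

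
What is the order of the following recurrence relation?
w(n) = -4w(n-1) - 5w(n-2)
The order is the largest lag k for which w(n-k) appears. Here the deepest term is w(n-2), so the order is 2.

Order 2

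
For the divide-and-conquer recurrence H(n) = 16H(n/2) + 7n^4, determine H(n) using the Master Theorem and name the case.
Master Theorem template: H(n) = a·H(n/b) + f(n).
Here: a=16, b=2, f(n)=7n^4
Compute log_b(a) = log_2(16) = 4.
f(n) = 7n^4 = Θ(n^4). Case 2: H(n) = Θ(n^4 log n).

Case 2: H(n) = Θ(n^4 log n)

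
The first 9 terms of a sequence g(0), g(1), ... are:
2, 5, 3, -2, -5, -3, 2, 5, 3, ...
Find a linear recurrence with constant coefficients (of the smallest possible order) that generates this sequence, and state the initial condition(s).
Look for the lowest-order linear relation among consecutive terms.
Observation: g(n) - 1·g(n-1) - (-1)·g(n-2) = 0 holds for the shown terms, and no order-1 relation g(n) = α·g(n-1) + β fits.
Check at n=3: 1·3 + (-1)·5 = -2. ✓

g(n) = g(n-1) - g(n-2), g(0) = 2, g(1) = 5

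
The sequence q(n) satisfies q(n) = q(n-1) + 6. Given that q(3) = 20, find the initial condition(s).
q(3) = q(0) + 3·6, so q(0) = 20 - 18 = 2.

q(0) = 2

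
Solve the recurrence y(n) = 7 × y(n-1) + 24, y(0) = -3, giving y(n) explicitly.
Recurrence: y(n) = 7 × y(n-1) + 24, initial: y(0) = -3.
Try y(n) = A·7ⁿ + C. Substituting: A·7ⁿ + C = 7(A·7ⁿ⁻¹ + C) + 24 = A·7ⁿ + 7C + 24, so C = 7C + 24, giving C = -4. Then y(0) = A - 4 = -3 gives A = 1.

y(n) = 7ⁿ - 4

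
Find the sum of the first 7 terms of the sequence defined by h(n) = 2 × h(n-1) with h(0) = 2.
Computing the sequence terms: 2, 4, 8, 16, 32, 64, 128
Adding these values together:

254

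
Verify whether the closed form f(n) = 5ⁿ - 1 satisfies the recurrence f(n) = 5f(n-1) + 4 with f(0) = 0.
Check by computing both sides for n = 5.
From the recurrence with f(0) = 0:
  f(0) = 0, f(1) = 4, f(2) = 24, f(3) = 124, f(4) = 624, f(5) = 3124
  so the recurrence gives f(5) = 3124.
From the proposed closed form f(n) = 5ⁿ - 1:
  f(5) = 3124.
Both sides give 3124 at n = 5, and the initial condition(s) match, so the closed form is consistent.

Yes, the closed form is correct.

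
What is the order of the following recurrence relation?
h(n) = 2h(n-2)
The order is the largest lag k for which h(n-k) appears. Here the deepest term is h(n-2), so the order is 2.

Order 2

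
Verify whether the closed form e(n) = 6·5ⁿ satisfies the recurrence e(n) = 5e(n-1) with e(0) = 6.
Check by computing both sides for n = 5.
From the recurrence with e(0) = 6:
  e(0) = 6, e(1) = 30, e(2) = 150, e(3) = 750, e(4) = 3750, e(5) = 18750
  so the recurrence gives e(5) = 18750.
From the proposed closed form e(n) = 6·5ⁿ:
  e(5) = 18750.
Both sides give 18750 at n = 5, and the initial condition(s) match, so the closed form is consistent.

Yes, the closed form is correct.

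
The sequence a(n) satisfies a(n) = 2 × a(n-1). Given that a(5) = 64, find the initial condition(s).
In general a(n) = 2ⁿ · a(0). At n = 5: a(0) = a(5) / 2^5 = 64 / 32 = 2.

a(0) = 2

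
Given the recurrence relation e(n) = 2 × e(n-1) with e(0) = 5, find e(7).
Computing step by step:
e(0) = 5
e(1) = 2 × 5 = 10
e(2) = 2 × 10 = 20
e(3) = 2 × 20 = 40
e(4) = 2 × 40 = 80
e(5) = 2 × 80 = 160
e(6) = 2 × 160 = 320
e(7) = 2 × 320 = 640

640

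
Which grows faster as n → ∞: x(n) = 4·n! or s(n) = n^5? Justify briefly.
Comparing growth rates:
Growth-rate hierarchy: log n ≺ any polynomial ≺ any exponential cⁿ (c>1) ≺ n! ≺ nⁿ.
factorial dominates polynomial degree 5 asymptotically.

x(n) grows faster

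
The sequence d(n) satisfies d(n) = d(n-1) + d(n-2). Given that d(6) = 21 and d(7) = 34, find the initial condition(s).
Work backwards using d(k) = d(k+2) - d(k+1):
d(5) = d(7) - d(6) = 34 - 21 = 13
d(4) = d(6) - d(5) = 21 - 13 = 8
d(3) = d(5) - d(4) = 13 - 8 = 5
d(2) = d(4) - d(3) = 8 - 5 = 3
d(1) = d(3) - d(2) = 5 - 3 = 2
d(0) = d(2) - d(1) = 3 - 2 = 1

d(0) = 1, d(1) = 2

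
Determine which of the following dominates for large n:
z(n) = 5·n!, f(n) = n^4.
Comparing growth rates:
Growth-rate hierarchy: log n ≺ any polynomial ≺ any exponential cⁿ (c>1) ≺ n! ≺ nⁿ.
factorial dominates polynomial degree 4 asymptotically.

z(n) grows faster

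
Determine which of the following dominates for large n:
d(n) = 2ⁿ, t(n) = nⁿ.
Comparing growth rates:
Growth-rate hierarchy: log n ≺ any polynomial ≺ any exponential cⁿ (c>1) ≺ n! ≺ nⁿ.
super-exponential nⁿ dominates exponential base 2 asymptotically.

t(n) grows faster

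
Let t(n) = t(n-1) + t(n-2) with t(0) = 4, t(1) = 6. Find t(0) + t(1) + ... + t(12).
Computing the sequence terms: 4, 6, 10, 16, 26, 42, 68, 110, 178, 288, 466, 754, 1220
Adding these values together:

3188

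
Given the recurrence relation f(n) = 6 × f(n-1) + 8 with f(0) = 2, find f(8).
Computing step by step:
f(0) = 2
f(1) = 6 × 2 + 8 = 20
f(2) = 6 × 20 + 8 = 128
f(3) = 6 × 128 + 8 = 776
f(4) = 6 × 776 + 8 = 4664
f(5) = 6 × 4664 + 8 = 27992
f(6) = 6 × 27992 + 8 = 167960
f(7) = 6 × 167960 + 8 = 1007768
f(8) = 6 × 1007768 + 8 = 6046616

6046616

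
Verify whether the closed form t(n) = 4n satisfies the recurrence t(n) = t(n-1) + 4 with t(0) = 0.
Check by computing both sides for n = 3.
From the recurrence with t(0) = 0:
  t(0) = 0, t(1) = 4, t(2) = 8, t(3) = 12
  so the recurrence gives t(3) = 12.
From the proposed closed form t(n) = 4n:
  t(3) = 12.
Both sides give 12 at n = 3, and the initial condition(s) match, so the closed form is consistent.

Yes, the closed form is correct.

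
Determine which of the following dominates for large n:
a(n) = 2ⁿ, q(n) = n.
Comparing growth rates:
Growth-rate hierarchy: log n ≺ any polynomial ≺ any exponential cⁿ (c>1) ≺ n! ≺ nⁿ.
exponential base 2 dominates polynomial degree 1 asymptotically.

a(n) grows faster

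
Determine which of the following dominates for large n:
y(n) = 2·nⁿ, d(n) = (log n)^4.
Comparing growth rates:
Growth-rate hierarchy: log n ≺ any polynomial ≺ any exponential cⁿ (c>1) ≺ n! ≺ nⁿ.
super-exponential nⁿ dominates polylogarithmic (log n)^4 asymptotically.

y(n) grows faster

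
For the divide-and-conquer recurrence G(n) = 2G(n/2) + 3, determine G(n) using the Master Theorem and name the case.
Master Theorem template: G(n) = a·G(n/b) + f(n).
Here: a=2, b=2, f(n)=3
Compute log_b(a) = log_2(2) = 1.
f(n) = 3 = O(n^(1-ε)) with ε = 1. Case 1: G(n) = Θ(n^log_b(a)) = Θ(n).

Case 1: G(n) = Θ(n)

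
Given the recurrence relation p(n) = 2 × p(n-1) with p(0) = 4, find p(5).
Computing step by step:
p(0) = 4
p(1) = 2 × 4 = 8
p(2) = 2 × 8 = 16
p(3) = 2 × 16 = 32
p(4) = 2 × 32 = 64
p(5) = 2 × 64 = 128

128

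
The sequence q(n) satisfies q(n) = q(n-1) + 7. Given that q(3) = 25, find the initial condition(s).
q(3) = q(0) + 3·7, so q(0) = 25 - 21 = 4.

q(0) = 4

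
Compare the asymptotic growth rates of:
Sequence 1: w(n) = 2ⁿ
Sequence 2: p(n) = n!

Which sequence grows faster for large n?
Comparing growth rates:
Growth-rate hierarchy: log n ≺ any polynomial ≺ any exponential cⁿ (c>1) ≺ n! ≺ nⁿ.
factorial dominates exponential base 2 asymptotically.

p(n) grows faster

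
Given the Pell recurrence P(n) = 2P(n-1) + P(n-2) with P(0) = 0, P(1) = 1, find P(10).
Computing the sequence terms:
0, 1, 2, 5, 12, 29, 70, 169, 408, 985, 2378

2378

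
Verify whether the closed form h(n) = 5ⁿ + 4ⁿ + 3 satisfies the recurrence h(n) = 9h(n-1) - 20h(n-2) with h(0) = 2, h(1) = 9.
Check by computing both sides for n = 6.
From the recurrence with h(0) = 2, h(1) = 9:
  h(0) = 2, h(1) = 9, h(2) = 41, h(3) = 189, h(4) = 881, h(5) = 4149, h(6) = 19721
  so the recurrence gives h(6) = 19721.
From the proposed closed form h(n) = 5ⁿ + 4ⁿ + 3:
  h(6) = 19724.
The recurrence gives 19721 but the closed form gives 19724, so the closed form does not satisfy the recurrence.

No, the closed form is incorrect.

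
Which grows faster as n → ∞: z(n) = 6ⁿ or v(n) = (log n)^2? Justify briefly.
Comparing growth rates:
Growth-rate hierarchy: log n ≺ any polynomial ≺ any exponential cⁿ (c>1) ≺ n! ≺ nⁿ.
exponential base 6 dominates polylogarithmic (log n)^2 asymptotically.

z(n) grows faster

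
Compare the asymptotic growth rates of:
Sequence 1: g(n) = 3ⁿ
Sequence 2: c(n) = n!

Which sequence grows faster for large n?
Comparing growth rates:
Growth-rate hierarchy: log n ≺ any polynomial ≺ any exponential cⁿ (c>1) ≺ n! ≺ nⁿ.
factorial dominates exponential base 3 asymptotically.

c(n) grows faster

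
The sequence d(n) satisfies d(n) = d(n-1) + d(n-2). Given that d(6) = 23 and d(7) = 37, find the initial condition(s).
Work backwards using d(k) = d(k+2) - d(k+1):
d(5) = d(7) - d(6) = 37 - 23 = 14
d(4) = d(6) - d(5) = 23 - 14 = 9
d(3) = d(5) - d(4) = 14 - 9 = 5
d(2) = d(4) - d(3) = 9 - 5 = 4
d(1) = d(3) - d(2) = 5 - 4 = 1
d(0) = d(2) - d(1) = 4 - 1 = 3

d(0) = 3, d(1) = 1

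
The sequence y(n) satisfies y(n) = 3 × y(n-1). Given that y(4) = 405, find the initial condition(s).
In general y(n) = 3ⁿ · y(0). At n = 4: y(0) = y(4) / 3^4 = 405 / 81 = 5.

y(0) = 5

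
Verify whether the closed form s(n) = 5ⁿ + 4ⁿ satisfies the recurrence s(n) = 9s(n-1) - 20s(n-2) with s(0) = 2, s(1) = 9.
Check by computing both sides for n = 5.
From the recurrence with s(0) = 2, s(1) = 9:
  s(0) = 2, s(1) = 9, s(2) = 41, s(3) = 189, s(4) = 881, s(5) = 4149
  so the recurrence gives s(5) = 4149.
From the proposed closed form s(n) = 5ⁿ + 4ⁿ:
  s(5) = 4149.
Both sides give 4149 at n = 5, and the initial condition(s) match, so the closed form is consistent.

Yes, the closed form is correct.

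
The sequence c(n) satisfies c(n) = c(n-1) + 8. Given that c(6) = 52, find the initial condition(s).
c(6) = c(0) + 6·8, so c(0) = 52 - 48 = 4.

c(0) = 4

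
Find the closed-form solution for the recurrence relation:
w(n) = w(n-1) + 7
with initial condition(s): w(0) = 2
Recurrence: w(n) = w(n-1) + 7, initial: w(0) = 2.
Each step adds 7, so w(n) = w(0) + 7n = 7n + 2.

w(n) = 7n + 2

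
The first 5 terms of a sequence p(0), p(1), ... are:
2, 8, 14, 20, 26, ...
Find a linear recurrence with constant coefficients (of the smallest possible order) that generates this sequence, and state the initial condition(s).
Look for the lowest-order linear relation among consecutive terms.
Observation: consecutive differences are constant (= 6).
Check at n=2: 1·8 + 6 = 14. ✓

p(n) = p(n-1) + 6, p(0) = 2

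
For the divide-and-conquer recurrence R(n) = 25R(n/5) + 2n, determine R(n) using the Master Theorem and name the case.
Master Theorem template: R(n) = a·R(n/b) + f(n).
Here: a=25, b=5, f(n)=2n
Compute log_b(a) = log_5(25) = 2.
f(n) = 2n = O(n^(2-ε)) with ε = 1. Case 1: R(n) = Θ(n^log_b(a)) = Θ(n^2).

Case 1: R(n) = Θ(n^2)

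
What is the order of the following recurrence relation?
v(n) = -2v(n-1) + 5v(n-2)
The order is the largest lag k for which v(n-k) appears. Here the deepest term is v(n-2), so the order is 2.

Order 2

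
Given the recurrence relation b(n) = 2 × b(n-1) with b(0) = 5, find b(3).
Computing step by step:
b(0) = 5
b(1) = 2 × 5 = 10
b(2) = 2 × 10 = 20
b(3) = 2 × 20 = 40

40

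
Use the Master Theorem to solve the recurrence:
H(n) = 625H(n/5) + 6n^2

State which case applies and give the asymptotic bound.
Master Theorem template: H(n) = a·H(n/b) + f(n).
Here: a=625, b=5, f(n)=6n^2
Compute log_b(a) = log_5(625) = 4.
f(n) = 6n^2 = O(n^(4-ε)) with ε = 2. Case 1: H(n) = Θ(n^log_b(a)) = Θ(n^4).

Case 1: H(n) = Θ(n^4)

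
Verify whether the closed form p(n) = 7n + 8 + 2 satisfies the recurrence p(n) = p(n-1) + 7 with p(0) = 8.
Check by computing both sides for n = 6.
From the recurrence with p(0) = 8:
  p(0) = 8, p(1) = 15, p(2) = 22, p(3) = 29, p(4) = 36, p(5) = 43, p(6) = 50
  so the recurrence gives p(6) = 50.
From the proposed closed form p(n) = 7n + 8 + 2:
  p(6) = 52.
The recurrence gives 50 but the closed form gives 52, so the closed form does not satisfy the recurrence.

No, the closed form is incorrect.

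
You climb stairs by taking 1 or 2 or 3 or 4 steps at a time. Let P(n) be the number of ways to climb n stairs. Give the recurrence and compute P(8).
Condition on the size of the last step (1 to 4): before it there were n-1, …, n-4 stairs climbed, and these cases are disjoint, so P(n) = P(n-1) + P(n-2) + P(n-3) + P(n-4) (order-4 linear recurrence).
Initial conditions by direct count (compositions of i into parts ≤ 4): P(1) = 1; P(2) = 2; P(3) = 4; P(4) = 8.
Iterating the recurrence: P(5) = 15, P(6) = 29, P(7) = 56, P(8) = 108.

P(n) = P(n-1) + P(n-2) + P(n-3) + P(n-4), P(1) = 1, P(2) = 2, P(3) = 4, P(4) = 8; P(8) = 108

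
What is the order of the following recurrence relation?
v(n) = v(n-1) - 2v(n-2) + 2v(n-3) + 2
The order is the largest lag k for which v(n-k) appears. Here the deepest term is v(n-3) (the 2 term is non-homogeneous and does not affect the order), so the order is 3.

Order 3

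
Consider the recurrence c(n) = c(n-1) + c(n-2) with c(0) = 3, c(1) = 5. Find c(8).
Computing the sequence terms:
3, 5, 8, 13, 21, 34, 55, 89, 144

144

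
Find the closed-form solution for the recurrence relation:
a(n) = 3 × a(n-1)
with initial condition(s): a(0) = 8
Recurrence: a(n) = 3 × a(n-1), initial: a(0) = 8.
Each term is 3 times the previous, so this is geometric with ratio 3. After n steps: a(n) = a(0)·3ⁿ = 8·3ⁿ.

a(n) = 8·3ⁿ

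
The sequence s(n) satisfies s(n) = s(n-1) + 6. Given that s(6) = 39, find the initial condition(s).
s(6) = s(0) + 6·6, so s(0) = 39 - 36 = 3.

s(0) = 3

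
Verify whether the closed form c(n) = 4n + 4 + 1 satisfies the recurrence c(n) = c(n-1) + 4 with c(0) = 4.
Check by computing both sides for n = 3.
From the recurrence with c(0) = 4:
  c(0) = 4, c(1) = 8, c(2) = 12, c(3) = 16
  so the recurrence gives c(3) = 16.
From the proposed closed form c(n) = 4n + 4 + 1:
  c(3) = 17.
The recurrence gives 16 but the closed form gives 17, so the closed form does not satisfy the recurrence.

No, the closed form is incorrect.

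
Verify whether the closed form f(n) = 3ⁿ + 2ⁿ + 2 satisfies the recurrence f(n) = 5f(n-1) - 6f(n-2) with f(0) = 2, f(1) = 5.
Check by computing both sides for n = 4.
From the recurrence with f(0) = 2, f(1) = 5:
  f(0) = 2, f(1) = 5, f(2) = 13, f(3) = 35, f(4) = 97
  so the recurrence gives f(4) = 97.
From the proposed closed form f(n) = 3ⁿ + 2ⁿ + 2:
  f(4) = 99.
The recurrence gives 97 but the closed form gives 99, so the closed form does not satisfy the recurrence.

No, the closed form is incorrect.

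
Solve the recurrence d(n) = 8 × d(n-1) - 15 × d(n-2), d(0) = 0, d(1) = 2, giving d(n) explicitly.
Recurrence: d(n) = 8 × d(n-1) - 15 × d(n-2), initial: d(0) = 0, d(1) = 2.
Characteristic equation: r² - 8r + 15 = 0, which factors as (r - 5)(r - 3) = 0, so r = 5, 3. General solution d(n) = A·5ⁿ + B·3ⁿ. From d(0) = 0: A + B = 0. From d(1) = 2: 5A + 3B = 2. Solving gives A = 1, B = -1.

d(n) = 5ⁿ - 3ⁿ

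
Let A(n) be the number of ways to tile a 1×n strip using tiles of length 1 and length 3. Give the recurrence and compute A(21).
Condition on the last tile: it has length 1 (leaving a 1×(n-1) strip) or length 3 (leaving a 1×(n-3) strip), so A(n) = A(n-1) + A(n-3) (order-3 linear recurrence).
For 0 ≤ i < 3 only unit tiles fit, so A(i) = 1.
Iterating the recurrence: A(3) = 2, A(4) = 3, A(5) = 4, A(6) = 6, A(7) = 9, A(8) = 13, A(9) = 19, A(10) = 28, A(11) = 41, A(12) = 60, A(13) = 88, A(14) = 129, A(15) = 189, A(16) = 277, A(17) = 406, A(18) = 595, A(19) = 872, A(20) = 1278, A(21) = 1873.

A(n) = A(n-1) + A(n-3), with A(i) = 1 for 0 ≤ i < 3; A(21) = 1873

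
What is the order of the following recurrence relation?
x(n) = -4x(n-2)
The order is the largest lag k for which x(n-k) appears. Here the deepest term is x(n-2), so the order is 2.

Order 2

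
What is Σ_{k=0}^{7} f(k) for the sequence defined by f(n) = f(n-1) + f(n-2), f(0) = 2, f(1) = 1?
Computing the sequence terms: 2, 1, 3, 4, 7, 11, 18, 29
Adding these values together:

75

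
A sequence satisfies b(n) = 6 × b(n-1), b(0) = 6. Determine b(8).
Computing step by step:
b(0) = 6
b(1) = 6 × 6 = 36
b(2) = 6 × 36 = 216
b(3) = 6 × 216 = 1296
b(4) = 6 × 1296 = 7776
b(5) = 6 × 7776 = 46656
b(6) = 6 × 46656 = 279936
b(7) = 6 × 279936 = 1679616
b(8) = 6 × 1679616 = 10077696

10077696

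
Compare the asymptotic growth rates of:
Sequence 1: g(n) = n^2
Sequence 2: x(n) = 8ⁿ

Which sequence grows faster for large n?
Comparing growth rates:
Growth-rate hierarchy: log n ≺ any polynomial ≺ any exponential cⁿ (c>1) ≺ n! ≺ nⁿ.
exponential base 8 dominates polynomial degree 2 asymptotically.

x(n) grows faster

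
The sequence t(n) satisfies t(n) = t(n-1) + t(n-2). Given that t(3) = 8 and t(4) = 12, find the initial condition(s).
Work backwards using t(k) = t(k+2) - t(k+1):
t(2) = t(4) - t(3) = 12 - 8 = 4
t(1) = t(3) - t(2) = 8 - 4 = 4
t(0) = t(2) - t(1) = 4 - 4 = 0

t(0) = 0, t(1) = 4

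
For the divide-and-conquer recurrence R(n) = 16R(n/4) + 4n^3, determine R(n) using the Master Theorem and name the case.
Master Theorem template: R(n) = a·R(n/b) + f(n).
Here: a=16, b=4, f(n)=4n^3
Compute log_b(a) = log_4(16) = 2.
f(n) = 4n^3 = Ω(n^(2+ε)) with ε = 1, and the regularity condition holds (a·f(n/b) = (a/b^3)·f(n) with a/b^3 = 4^-1 < 1). Case 3: R(n) = Θ(f(n)) = Θ(n^3).

Case 3: R(n) = Θ(n^3)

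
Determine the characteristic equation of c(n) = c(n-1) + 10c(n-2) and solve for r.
Substitute c(n) = rⁿ and divide through by rⁿ⁻²: r² - r - 10 = 0
Discriminant: 1² + 4·10 = 41, not a perfect square, so by the quadratic formula r = (1 ± √41)/2.
General solution: c(n) = A·r₁ⁿ + B·r₂ⁿ where r₁,r₂ = (1 ± √41)/2

Characteristic: r² - r - 10 = 0, Roots: r = (1 ± √41)/2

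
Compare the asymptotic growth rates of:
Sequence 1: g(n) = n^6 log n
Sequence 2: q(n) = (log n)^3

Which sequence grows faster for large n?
Comparing growth rates:
Growth-rate hierarchy: log n ≺ any polynomial ≺ any exponential cⁿ (c>1) ≺ n! ≺ nⁿ.
polynomial degree 6 (with log factor) dominates polylogarithmic (log n)^3 asymptotically.

g(n) grows faster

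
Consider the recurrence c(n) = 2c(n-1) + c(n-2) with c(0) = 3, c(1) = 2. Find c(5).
Computing the sequence terms:
3, 2, 7, 16, 39, 94

94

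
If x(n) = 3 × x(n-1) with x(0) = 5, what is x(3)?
Computing step by step:
x(0) = 5
x(1) = 3 × 5 = 15
x(2) = 3 × 15 = 45
x(3) = 3 × 45 = 135

135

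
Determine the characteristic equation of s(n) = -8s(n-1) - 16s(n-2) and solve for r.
Substitute s(n) = rⁿ and divide through by rⁿ⁻²: r² + 8r + 16 = 0
Factor: (r + 4)² = 0, so r = -4 (double root).
General solution: s(n) = (A + Bn)·(-4)ⁿ

Characteristic: r² + 8r + 16 = 0, Roots: r = -4 (double root)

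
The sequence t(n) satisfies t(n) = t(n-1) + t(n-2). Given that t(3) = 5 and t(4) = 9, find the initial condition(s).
Work backwards using t(k) = t(k+2) - t(k+1):
t(2) = t(4) - t(3) = 9 - 5 = 4
t(1) = t(3) - t(2) = 5 - 4 = 1
t(0) = t(2) - t(1) = 4 - 1 = 3

t(0) = 3, t(1) = 1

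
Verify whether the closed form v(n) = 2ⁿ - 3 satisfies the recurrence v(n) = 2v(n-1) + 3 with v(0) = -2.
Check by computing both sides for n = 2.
From the recurrence with v(0) = -2:
  v(0) = -2, v(1) = -1, v(2) = 1
  so the recurrence gives v(2) = 1.
From the proposed closed form v(n) = 2ⁿ - 3:
  v(2) = 1.
Both sides give 1 at n = 2, and the initial condition(s) match, so the closed form is consistent.

Yes, the closed form is correct.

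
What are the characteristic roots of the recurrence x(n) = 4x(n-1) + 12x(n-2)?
Substitute x(n) = rⁿ and divide through by rⁿ⁻²: r² - 4r - 12 = 0
Factor: (r - 6)(r + 2) = 0, so r = 6, -2.
General solution: x(n) = A·6ⁿ + B·(-2)ⁿ

Characteristic: r² - 4r - 12 = 0, Roots: r = 6, -2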